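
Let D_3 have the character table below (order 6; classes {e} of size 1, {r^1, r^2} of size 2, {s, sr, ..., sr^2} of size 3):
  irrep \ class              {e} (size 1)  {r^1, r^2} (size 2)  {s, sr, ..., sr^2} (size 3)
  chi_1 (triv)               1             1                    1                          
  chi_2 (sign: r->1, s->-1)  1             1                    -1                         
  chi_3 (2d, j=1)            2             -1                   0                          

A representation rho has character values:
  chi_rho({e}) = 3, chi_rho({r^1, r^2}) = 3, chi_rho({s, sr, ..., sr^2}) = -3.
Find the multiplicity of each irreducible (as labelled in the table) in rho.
Multiplicities: chi_1: 0, chi_2: 3, chi_3: 0.

Proof sketch: Use <chi_rho, chi> = (1/|G|) sum_C |C| * chi_rho(C) * conj(chi(C)) with |G| = 6 for each irreducible chi in the table:
  <chi_rho, chi_1> = (1/6)[1*(3)*conj(1) + 2*(3)*conj(1) + 3*(-3)*conj(1)]
      = (1/6)[(3) + (6) + (-9)] = 0/6 = 0
  <chi_rho, chi_2> = (1/6)[1*(3)*conj(1) + 2*(3)*conj(1) + 3*(-3)*conj(-1)]
      = (1/6)[(3) + (6) + (9)] = 18/6 = 3
  <chi_rho, chi_3> = (1/6)[1*(3)*conj(2) + 2*(3)*conj(-1) + 3*(-3)*conj(0)]
      = (1/6)[(6) + (-6) + (0)] = 0/6 = 0
Dimension check: dim(rho) = sum (mult * dim) = 0*1 + 3*1 + 0*2 = 3 = chi_rho(e) = 3.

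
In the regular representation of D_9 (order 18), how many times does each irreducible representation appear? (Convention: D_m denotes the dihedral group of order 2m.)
Each irreducible V_i of dimension d_i appears with multiplicity d_i, i.e. rho_reg = (direct sum over all irreducibles V_i) d_i V_i. The irreducible dimensions for D_9 are 1, 1, 2, 2, 2, 2: 2 irreducibles of dimension 1, each with multiplicity 1; 4 irreducibles of dimension 2, each with multiplicity 2. Total dimension 2*1*1 + 4*2*2 = 18 = |G|.

Argument: General theorem: in the regular representation of a finite group G, each irreducible appears with multiplicity equal to its dimension. Check: dim(rho_reg) = sum d_i^2 = 1 + 1 + 4 + 4 + 4 + 4 = 18 = |G|.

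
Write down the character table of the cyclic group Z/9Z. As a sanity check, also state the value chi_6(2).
Character table of Z/9Z (irreps indexed chi_0,...,chi_8 with chi_k(m) = zeta_9^(k*m), zeta_9 = exp(2*pi*i/9)):
  irrep \ class  {0} (size 1)  {1} (size 1)    {2} (size 1)    {3} (size 1)    {4} (size 1)    {5} (size 1)    {6} (size 1)    {7} (size 1)    {8} (size 1)  
  chi_0          1             1               1               1               1               1               1               1               1             
  chi_1          1             exp(2*I*pi/9)   exp(4*I*pi/9)   exp(2*I*pi/3)   exp(8*I*pi/9)   exp(-8*I*pi/9)  exp(-2*I*pi/3)  exp(-4*I*pi/9)  exp(-2*I*pi/9)
  chi_2          1             exp(4*I*pi/9)   exp(8*I*pi/9)   exp(-2*I*pi/3)  exp(-2*I*pi/9)  exp(2*I*pi/9)   exp(2*I*pi/3)   exp(-8*I*pi/9)  exp(-4*I*pi/9)
  chi_3          1             exp(2*I*pi/3)   exp(-2*I*pi/3)  1               exp(2*I*pi/3)   exp(-2*I*pi/3)  1               exp(2*I*pi/3)   exp(-2*I*pi/3)
  chi_4          1             exp(8*I*pi/9)   exp(-2*I*pi/9)  exp(2*I*pi/3)   exp(-4*I*pi/9)  exp(4*I*pi/9)   exp(-2*I*pi/3)  exp(2*I*pi/9)   exp(-8*I*pi/9)
  chi_5          1             exp(-8*I*pi/9)  exp(2*I*pi/9)   exp(-2*I*pi/3)  exp(4*I*pi/9)   exp(-4*I*pi/9)  exp(2*I*pi/3)   exp(-2*I*pi/9)  exp(8*I*pi/9) 
  chi_6          1             exp(-2*I*pi/3)  exp(2*I*pi/3)   1               exp(-2*I*pi/3)  exp(2*I*pi/3)   1               exp(-2*I*pi/3)  exp(2*I*pi/3) 
  chi_7          1             exp(-4*I*pi/9)  exp(-8*I*pi/9)  exp(2*I*pi/3)   exp(2*I*pi/9)   exp(-2*I*pi/9)  exp(-2*I*pi/3)  exp(8*I*pi/9)   exp(4*I*pi/9) 
  chi_8          1             exp(-2*I*pi/9)  exp(-4*I*pi/9)  exp(-2*I*pi/3)  exp(-8*I*pi/9)  exp(8*I*pi/9)   exp(2*I*pi/3)   exp(4*I*pi/9)   exp(2*I*pi/9) 

Spot check: chi_6(2) = zeta_9^(6*2) = zeta_9^12 = exp(2*I*pi/3).

Why: Z/9Z is abelian, so all 9 irreducible complex representations are 1-dimensional. They are given by chi_k(m) = zeta_9^(k*m) for k = 0,...,8. Row orthogonality: sum_m chi_k(m) conj(chi_l(m)) = 9 * [k = l].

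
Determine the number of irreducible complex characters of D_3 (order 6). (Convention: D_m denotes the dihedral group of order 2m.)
3

The number of irreducible complex representations of a finite group equals its number of conjugacy classes. D_3 has 3 conjugacy classes ((n+3)/2 for n odd), so D_3 (order 6) has exactly 3 irreducible complex representations.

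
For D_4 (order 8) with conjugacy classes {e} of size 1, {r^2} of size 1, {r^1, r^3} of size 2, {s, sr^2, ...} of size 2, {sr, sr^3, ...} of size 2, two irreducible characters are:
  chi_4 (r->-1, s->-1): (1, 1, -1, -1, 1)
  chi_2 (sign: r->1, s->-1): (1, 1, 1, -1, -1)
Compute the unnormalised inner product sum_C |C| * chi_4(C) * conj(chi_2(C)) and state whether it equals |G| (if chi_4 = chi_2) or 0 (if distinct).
Sum = 0; so <chi_4, chi_2> = 0 (distinct irreducibles are orthogonal).

Reasoning: Compute term by term over conjugacy classes (|C| * chi_4(C) * conj(chi_2(C))):
  1*(1)*conj(1) + 1*(1)*conj(1) + 2*(-1)*conj(1) + 2*(-1)*conj(-1) + 2*(1)*conj(-1)
  = (1) + (1) + (-2) + (2) + (-2)
  = 0.
Dividing by |G| = 8 gives 0/8 = 0, matching the row-orthogonality relation <chi_4, chi_2> = [chi_4 = chi_2].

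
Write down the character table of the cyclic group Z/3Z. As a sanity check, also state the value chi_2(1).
Character table of Z/3Z (irreps indexed chi_0,...,chi_2 with chi_k(m) = zeta_3^(k*m), zeta_3 = exp(2*pi*i/3)):
  irrep \ class  {0} (size 1)  {1} (size 1)    {2} (size 1)  
  chi_0          1             1               1             
  chi_1          1             exp(2*I*pi/3)   exp(-2*I*pi/3)
  chi_2          1             exp(-2*I*pi/3)  exp(2*I*pi/3) 

Spot check: chi_2(1) = zeta_3^(2*1) = zeta_3^2 = exp(-2*I*pi/3).

Working: Z/3Z is abelian, so all 3 irreducible complex representations are 1-dimensional. They are given by chi_k(m) = zeta_3^(k*m) for k = 0,...,2. Row orthogonality: sum_m chi_k(m) conj(chi_l(m)) = 3 * [k = l].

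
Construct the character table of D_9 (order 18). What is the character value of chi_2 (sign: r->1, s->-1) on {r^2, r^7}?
Conjugacy classes: {e} of size 1, {r^1, r^8} of size 2, {r^2, r^7} of size 2, {r^3, r^6} of size 2, {r^4, r^5} of size 2, {s, sr, ..., sr^8} of size 9.
Character table:
  irrep \ class              {e} (size 1)  {r^1, r^8} (size 2)  {r^2, r^7} (size 2)  {r^3, r^6} (size 2)  {r^4, r^5} (size 2)  {s, sr, ..., sr^8} (size 9)
  chi_1 (triv)               1             1                    1                    1                    1                    1                          
  chi_2 (sign: r->1, s->-1)  1             1                    1                    1                    1                    -1                         
  chi_3 (2d, j=1)            2             2*cos(2*pi/9)        2*cos(4*pi/9)        -1                   -2*cos(pi/9)         0                          
  chi_4 (2d, j=2)            2             2*cos(4*pi/9)        -2*cos(pi/9)         -1                   2*cos(2*pi/9)        0                          
  chi_5 (2d, j=3)            2             -1                   -1                   2                    -1                   0                          
  chi_6 (2d, j=4)            2             -2*cos(pi/9)         2*cos(2*pi/9)        -1                   2*cos(4*pi/9)        0                          

Spot check: chi_2 (sign: r->1, s->-1) on {r^2, r^7} = 1.

Justification: D_9 has order 2*9 = 18 with 6 conjugacy classes, hence 6 irreducibles. Sum of squared dims 1 + 1 + 4 + 4 + 4 + 4 = 18 = |G|. Linear characters come from the abelianisation; the 2-dimensional irreps have character r^k -> 2*cos(2*pi*j*k/9), reflections -> 0.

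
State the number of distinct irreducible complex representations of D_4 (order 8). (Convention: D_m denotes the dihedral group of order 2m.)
5

Argument: The number of irreducible complex representations of a finite group equals its number of conjugacy classes. D_4 has 5 conjugacy classes (n/2 + 3 for n even), so D_4 (order 8) has exactly 5 irreducible complex representations.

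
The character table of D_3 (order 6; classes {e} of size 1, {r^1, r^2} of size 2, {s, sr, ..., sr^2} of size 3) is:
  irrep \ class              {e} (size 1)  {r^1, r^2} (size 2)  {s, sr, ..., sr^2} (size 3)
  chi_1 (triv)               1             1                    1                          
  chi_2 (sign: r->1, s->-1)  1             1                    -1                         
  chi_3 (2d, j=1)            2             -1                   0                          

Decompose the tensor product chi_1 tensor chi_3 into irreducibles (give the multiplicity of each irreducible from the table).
chi_1 tensor chi_3 = chi_3 (all other irreducibles have multiplicity 0).

Justification: The character of a tensor product is the pointwise product (chi_1 * chi_3)(C) = chi_1(C) * chi_3(C):
  {e}: (1)*(2), {r^1, r^2}: (1)*(-1), {s, sr, ..., sr^2}: (1)*(0)
so (chi_1 * chi_3) takes values
  {e} -> 2, {r^1, r^2} -> -1, {s, sr, ..., sr^2} -> 0.
Now take the inner product of this character with each irreducible chi from the table, <chi_1*chi_3, chi> = (1/6) sum_C |C| (chi_1*chi_3)(C) conj(chi(C)):
  <chi_1*chi_3, chi_1> = (1/6)[1*(2)*conj(1) + 2*(-1)*conj(1) + 3*(0)*conj(1)]
      = (1/6)[(2) + (-2) + (0)] = 0/6 = 0
  <chi_1*chi_3, chi_2> = (1/6)[1*(2)*conj(1) + 2*(-1)*conj(1) + 3*(0)*conj(-1)]
      = (1/6)[(2) + (-2) + (0)] = 0/6 = 0
  <chi_1*chi_3, chi_3> = (1/6)[1*(2)*conj(2) + 2*(-1)*conj(-1) + 3*(0)*conj(0)]
      = (1/6)[(4) + (2) + (0)] = 6/6 = 1
Hence the multiplicities are chi_3: 1. Dimension check: dim(chi_1)*dim(chi_3) = 1*2 = 2 and sum (mult * dim) = 1*2 = 2.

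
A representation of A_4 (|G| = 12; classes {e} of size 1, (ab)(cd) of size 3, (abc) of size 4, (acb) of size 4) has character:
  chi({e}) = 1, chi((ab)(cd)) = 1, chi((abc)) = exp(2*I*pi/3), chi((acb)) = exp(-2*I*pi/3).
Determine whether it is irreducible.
Irreducible: <chi, chi> = 1.

Proof sketch: <chi, chi> = (1/|G|) sum_C |C| * |chi(C)|^2 = (1/12)[1*|1|^2 + 3*|1|^2 + 4*|exp(2*I*pi/3)|^2 + 4*|exp(-2*I*pi/3)|^2]
  = (1/12)[(1) + (3) + (4) + (4)] = 12/12 = 1.
(Exp terms are combined using exp(i*s)*conj(exp(i*t)) = exp(i*(s-t)), and sums of them are collapsed using the identity that for every m > 1 the m distinct m-th roots of unity sum to 0, e.g. 1 + exp(2*I*pi/3) + exp(-2*I*pi/3) = 0.)
A character is irreducible iff <chi, chi> = 1, so this representation is irreducible.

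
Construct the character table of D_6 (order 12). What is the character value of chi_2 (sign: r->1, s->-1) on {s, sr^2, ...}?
Conjugacy classes: {e} of size 1, {r^3} of size 1, {r^1, r^5} of size 2, {r^2, r^4} of size 2, {s, sr^2, ...} of size 3, {sr, sr^3, ...} of size 3.
Character table:
  irrep \ class              {e} (size 1)  {r^3} (size 1)  {r^1, r^5} (size 2)  {r^2, r^4} (size 2)  {s, sr^2, ...} (size 3)  {sr, sr^3, ...} (size 3)
  chi_1 (triv)               1             1               1                    1                    1                        1                       
  chi_2 (sign: r->1, s->-1)  1             1               1                    1                    -1                       -1                      
  chi_3 (r->-1, s->1)        1             -1              -1                   1                    1                        -1                      
  chi_4 (r->-1, s->-1)       1             -1              -1                   1                    -1                       1                       
  chi_5 (2d, j=1)            2             -2              1                    -1                   0                        0                       
  chi_6 (2d, j=2)            2             2               -1                   -1                   0                        0                       

Spot check: chi_2 (sign: r->1, s->-1) on {s, sr^2, ...} = -1.

Derivation: D_6 has order 2*6 = 12 with 6 conjugacy classes, hence 6 irreducibles. Sum of squared dims 1 + 1 + 1 + 1 + 4 + 4 = 12 = |G|. Linear characters come from the abelianisation; the 2-dimensional irreps have character r^k -> 2*cos(2*pi*j*k/6), reflections -> 0.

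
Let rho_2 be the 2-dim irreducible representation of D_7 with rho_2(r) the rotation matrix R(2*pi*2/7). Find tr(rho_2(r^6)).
chi_{rho_2}(r^6) = 2*cos(2*pi*2*6/7) = -2*cos(3*pi/7)

Reasoning: rho_2(r^6) is rotation by angle 2*pi*2*6/7, whose trace is 2*cos(2*pi*2*6/7) = -2*cos(3*pi/7).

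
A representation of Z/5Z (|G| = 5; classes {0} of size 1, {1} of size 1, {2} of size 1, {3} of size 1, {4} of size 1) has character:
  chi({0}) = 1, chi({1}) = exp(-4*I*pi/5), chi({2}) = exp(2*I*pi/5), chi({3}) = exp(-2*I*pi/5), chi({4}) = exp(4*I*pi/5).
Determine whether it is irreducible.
Irreducible: <chi, chi> = 1.

Proof sketch: <chi, chi> = (1/|G|) sum_C |C| * |chi(C)|^2 = (1/5)[1*|1|^2 + 1*|exp(-4*I*pi/5)|^2 + 1*|exp(2*I*pi/5)|^2 + 1*|exp(-2*I*pi/5)|^2 + 1*|exp(4*I*pi/5)|^2]
  = (1/5)[(1) + (1) + (1) + (1) + (1)] = 5/5 = 1.
(Exp terms are combined using exp(i*s)*conj(exp(i*t)) = exp(i*(s-t)), and sums of them are collapsed using the identity that for every m > 1 the m distinct m-th roots of unity sum to 0, e.g. 1 + exp(2*I*pi/3) + exp(-2*I*pi/3) = 0.)
A character is irreducible iff <chi, chi> = 1, so this representation is irreducible.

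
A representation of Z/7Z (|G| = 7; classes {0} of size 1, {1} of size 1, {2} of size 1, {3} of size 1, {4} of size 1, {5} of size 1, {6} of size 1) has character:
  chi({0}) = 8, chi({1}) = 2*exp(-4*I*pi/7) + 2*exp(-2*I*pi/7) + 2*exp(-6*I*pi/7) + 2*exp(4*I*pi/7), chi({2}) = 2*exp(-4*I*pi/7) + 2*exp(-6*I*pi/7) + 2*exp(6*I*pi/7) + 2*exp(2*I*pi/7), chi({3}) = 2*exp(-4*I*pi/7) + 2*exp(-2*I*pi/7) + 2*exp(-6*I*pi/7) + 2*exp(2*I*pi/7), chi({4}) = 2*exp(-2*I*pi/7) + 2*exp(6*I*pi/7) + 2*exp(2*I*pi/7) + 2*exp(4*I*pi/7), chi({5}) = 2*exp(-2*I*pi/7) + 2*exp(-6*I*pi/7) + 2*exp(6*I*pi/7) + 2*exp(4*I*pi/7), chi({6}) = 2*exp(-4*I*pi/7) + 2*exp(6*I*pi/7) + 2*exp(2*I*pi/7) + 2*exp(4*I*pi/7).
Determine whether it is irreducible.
Not irreducible (reducible): <chi, chi> = 16 > 1.

Justification: <chi, chi> = (1/|G|) sum_C |C| * |chi(C)|^2 = (1/7)[1*|8|^2 + 1*|2*exp(-4*I*pi/7) + 2*exp(-2*I*pi/7) + 2*exp(-6*I*pi/7) + 2*exp(4*I*pi/7)|^2 + 1*|2*exp(-4*I*pi/7) + 2*exp(-6*I*pi/7) + 2*exp(6*I*pi/7) + 2*exp(2*I*pi/7)|^2 + 1*|2*exp(-4*I*pi/7) + 2*exp(-2*I*pi/7) + 2*exp(-6*I*pi/7) + 2*exp(2*I*pi/7)|^2 + 1*|2*exp(-2*I*pi/7) + 2*exp(6*I*pi/7) + 2*exp(2*I*pi/7) + 2*exp(4*I*pi/7)|^2 + 1*|2*exp(-2*I*pi/7) + 2*exp(-6*I*pi/7) + 2*exp(6*I*pi/7) + 2*exp(4*I*pi/7)|^2 + 1*|2*exp(-4*I*pi/7) + 2*exp(6*I*pi/7) + 2*exp(2*I*pi/7) + 2*exp(4*I*pi/7)|^2]
  = (1/7)[(64) + (8) + (8) + (8) + (8) + (8) + (8)] = 112/7 = 16.
(Exp terms are combined using exp(i*s)*conj(exp(i*t)) = exp(i*(s-t)), and sums of them are collapsed using the identity that for every m > 1 the m distinct m-th roots of unity sum to 0, e.g. 1 + exp(2*I*pi/3) + exp(-2*I*pi/3) = 0.)
A character is irreducible iff <chi, chi> = 1, so this representation is reducible.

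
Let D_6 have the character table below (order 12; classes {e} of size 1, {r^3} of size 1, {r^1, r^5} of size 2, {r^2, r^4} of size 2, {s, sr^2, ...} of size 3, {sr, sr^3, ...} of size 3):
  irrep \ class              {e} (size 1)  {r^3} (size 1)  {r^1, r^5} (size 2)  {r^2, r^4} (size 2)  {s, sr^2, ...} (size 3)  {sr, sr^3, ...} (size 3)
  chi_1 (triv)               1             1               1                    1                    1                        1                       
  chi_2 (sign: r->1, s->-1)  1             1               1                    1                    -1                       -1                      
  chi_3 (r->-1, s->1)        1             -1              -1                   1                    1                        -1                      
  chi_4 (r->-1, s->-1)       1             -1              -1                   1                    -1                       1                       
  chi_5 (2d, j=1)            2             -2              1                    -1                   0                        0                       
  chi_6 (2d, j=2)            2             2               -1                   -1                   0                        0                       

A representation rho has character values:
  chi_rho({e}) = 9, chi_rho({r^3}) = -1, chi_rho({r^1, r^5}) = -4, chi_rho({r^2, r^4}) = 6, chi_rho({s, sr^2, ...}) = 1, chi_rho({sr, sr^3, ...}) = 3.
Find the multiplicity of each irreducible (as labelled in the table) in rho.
Multiplicities: chi_1: 2, chi_2: 0, chi_3: 2, chi_4: 3, chi_5: 0, chi_6: 1.

Reasoning: Use <chi_rho, chi> = (1/|G|) sum_C |C| * chi_rho(C) * conj(chi(C)) with |G| = 12 for each irreducible chi in the table:
  <chi_rho, chi_1> = (1/12)[1*(9)*conj(1) + 1*(-1)*conj(1) + 2*(-4)*conj(1) + 2*(6)*conj(1) + 3*(1)*conj(1) + 3*(3)*conj(1)]
      = (1/12)[(9) + (-1) + (-8) + (12) + (3) + (9)] = 24/12 = 2
  <chi_rho, chi_2> = (1/12)[1*(9)*conj(1) + 1*(-1)*conj(1) + 2*(-4)*conj(1) + 2*(6)*conj(1) + 3*(1)*conj(-1) + 3*(3)*conj(-1)]
      = (1/12)[(9) + (-1) + (-8) + (12) + (-3) + (-9)] = 0/12 = 0
  <chi_rho, chi_3> = (1/12)[1*(9)*conj(1) + 1*(-1)*conj(-1) + 2*(-4)*conj(-1) + 2*(6)*conj(1) + 3*(1)*conj(1) + 3*(3)*conj(-1)]
      = (1/12)[(9) + (1) + (8) + (12) + (3) + (-9)] = 24/12 = 2
  <chi_rho, chi_4> = (1/12)[1*(9)*conj(1) + 1*(-1)*conj(-1) + 2*(-4)*conj(-1) + 2*(6)*conj(1) + 3*(1)*conj(-1) + 3*(3)*conj(1)]
      = (1/12)[(9) + (1) + (8) + (12) + (-3) + (9)] = 36/12 = 3
  <chi_rho, chi_5> = (1/12)[1*(9)*conj(2) + 1*(-1)*conj(-2) + 2*(-4)*conj(1) + 2*(6)*conj(-1) + 3*(1)*conj(0) + 3*(3)*conj(0)]
      = (1/12)[(18) + (2) + (-8) + (-12) + (0) + (0)] = 0/12 = 0
  <chi_rho, chi_6> = (1/12)[1*(9)*conj(2) + 1*(-1)*conj(2) + 2*(-4)*conj(-1) + 2*(6)*conj(-1) + 3*(1)*conj(0) + 3*(3)*conj(0)]
      = (1/12)[(18) + (-2) + (8) + (-12) + (0) + (0)] = 12/12 = 1
Dimension check: dim(rho) = sum (mult * dim) = 2*1 + 0*1 + 2*1 + 3*1 + 0*2 + 1*2 = 9 = chi_rho(e) = 9.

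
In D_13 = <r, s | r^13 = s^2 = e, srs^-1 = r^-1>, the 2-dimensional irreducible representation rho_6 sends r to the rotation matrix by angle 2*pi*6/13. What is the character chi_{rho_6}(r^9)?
chi_{rho_6}(r^9) = 2*cos(2*pi*6*9/13) = 2*cos(108*pi/13)

Justification: rho_6(r^9) is rotation by angle 2*pi*6*9/13, whose trace is 2*cos(2*pi*6*9/13) = 2*cos(108*pi/13).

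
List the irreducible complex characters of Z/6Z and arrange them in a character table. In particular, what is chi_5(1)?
Character table of Z/6Z (irreps indexed chi_0,...,chi_5 with chi_k(m) = zeta_6^(k*m), zeta_6 = exp(2*pi*i/6)):
  irrep \ class  {0} (size 1)  {1} (size 1)    {2} (size 1)    {3} (size 1)  {4} (size 1)    {5} (size 1)  
  chi_0          1             1               1               1             1               1             
  chi_1          1             exp(I*pi/3)     exp(2*I*pi/3)   -1            exp(-2*I*pi/3)  exp(-I*pi/3)  
  chi_2          1             exp(2*I*pi/3)   exp(-2*I*pi/3)  1             exp(2*I*pi/3)   exp(-2*I*pi/3)
  chi_3          1             -1              1               -1            1               -1            
  chi_4          1             exp(-2*I*pi/3)  exp(2*I*pi/3)   1             exp(-2*I*pi/3)  exp(2*I*pi/3) 
  chi_5          1             exp(-I*pi/3)    exp(-2*I*pi/3)  -1            exp(2*I*pi/3)   exp(I*pi/3)   

Spot check: chi_5(1) = zeta_6^(5*1) = zeta_6^5 = exp(-I*pi/3).

Reasoning: Z/6Z is abelian, so all 6 irreducible complex representations are 1-dimensional. They are given by chi_k(m) = zeta_6^(k*m) for k = 0,...,5. Row orthogonality: sum_m chi_k(m) conj(chi_l(m)) = 6 * [k = l].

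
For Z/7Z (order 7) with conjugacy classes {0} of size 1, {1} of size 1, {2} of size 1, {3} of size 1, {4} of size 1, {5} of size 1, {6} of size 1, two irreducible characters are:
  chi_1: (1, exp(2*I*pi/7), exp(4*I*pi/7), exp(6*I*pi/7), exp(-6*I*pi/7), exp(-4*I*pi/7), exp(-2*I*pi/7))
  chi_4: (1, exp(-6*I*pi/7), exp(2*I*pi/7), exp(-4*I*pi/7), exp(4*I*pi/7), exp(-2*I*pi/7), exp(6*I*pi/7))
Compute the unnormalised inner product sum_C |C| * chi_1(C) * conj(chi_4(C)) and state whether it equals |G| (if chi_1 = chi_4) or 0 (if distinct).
Sum = 0; so <chi_1, chi_4> = 0 (distinct irreducibles are orthogonal).

Compute term by term over conjugacy classes (|C| * chi_1(C) * conj(chi_4(C))):
  1*(1)*conj(1) + 1*(exp(2*I*pi/7))*conj(exp(-6*I*pi/7)) + 1*(exp(4*I*pi/7))*conj(exp(2*I*pi/7)) + 1*(exp(6*I*pi/7))*conj(exp(-4*I*pi/7)) + 1*(exp(-6*I*pi/7))*conj(exp(4*I*pi/7)) + 1*(exp(-4*I*pi/7))*conj(exp(-2*I*pi/7)) + 1*(exp(-2*I*pi/7))*conj(exp(6*I*pi/7))
  = (1) + (exp(-6*I*pi/7)) + (exp(2*I*pi/7)) + (exp(-4*I*pi/7)) + (exp(4*I*pi/7)) + (exp(-2*I*pi/7)) + (exp(6*I*pi/7))
  = 0.
(Exp terms are combined using exp(i*s)*conj(exp(i*t)) = exp(i*(s-t)), and sums of them are collapsed using the identity that for every m > 1 the m distinct m-th roots of unity sum to 0, e.g. 1 + exp(2*I*pi/3) + exp(-2*I*pi/3) = 0.)
Dividing by |G| = 7 gives 0/7 = 0, matching the row-orthogonality relation <chi_1, chi_4> = [chi_1 = chi_4].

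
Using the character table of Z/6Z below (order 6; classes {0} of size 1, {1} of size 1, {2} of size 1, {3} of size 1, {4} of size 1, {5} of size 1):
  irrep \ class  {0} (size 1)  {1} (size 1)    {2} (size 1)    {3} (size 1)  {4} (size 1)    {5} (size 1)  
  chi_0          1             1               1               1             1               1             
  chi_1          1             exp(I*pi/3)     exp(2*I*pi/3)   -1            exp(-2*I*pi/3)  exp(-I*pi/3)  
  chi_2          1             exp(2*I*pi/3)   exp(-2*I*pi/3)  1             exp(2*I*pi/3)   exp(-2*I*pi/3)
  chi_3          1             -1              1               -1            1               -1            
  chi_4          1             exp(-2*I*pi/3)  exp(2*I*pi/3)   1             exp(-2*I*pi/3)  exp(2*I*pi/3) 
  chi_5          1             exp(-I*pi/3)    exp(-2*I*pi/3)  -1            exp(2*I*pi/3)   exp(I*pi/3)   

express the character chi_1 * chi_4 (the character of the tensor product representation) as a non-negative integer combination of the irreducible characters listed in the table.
chi_1 tensor chi_4 = chi_5 (all other irreducibles have multiplicity 0).

Solution. The character of a tensor product is the pointwise product (chi_1 * chi_4)(C) = chi_1(C) * chi_4(C):
  {0}: (1)*(1), {1}: (exp(I*pi/3))*(exp(-2*I*pi/3)), {2}: (exp(2*I*pi/3))*(exp(2*I*pi/3)), {3}: (-1)*(1), {4}: (exp(-2*I*pi/3))*(exp(-2*I*pi/3)), {5}: (exp(-I*pi/3))*(exp(2*I*pi/3))
so (chi_1 * chi_4) takes values
  {0} -> 1, {1} -> exp(-I*pi/3), {2} -> exp(-2*I*pi/3), {3} -> -1, {4} -> exp(2*I*pi/3), {5} -> exp(I*pi/3).
Now take the inner product of this character with each irreducible chi from the table, <chi_1*chi_4, chi> = (1/6) sum_C |C| (chi_1*chi_4)(C) conj(chi(C)):
  <chi_1*chi_4, chi_0> = (1/6)[1*(1)*conj(1) + 1*(exp(-I*pi/3))*conj(1) + 1*(exp(-2*I*pi/3))*conj(1) + 1*(-1)*conj(1) + 1*(exp(2*I*pi/3))*conj(1) + 1*(exp(I*pi/3))*conj(1)]
      = (1/6)[(1) + (exp(-I*pi/3)) + (exp(-2*I*pi/3)) + (-1) + (exp(2*I*pi/3)) + (exp(I*pi/3))] = 0/6 = 0
  <chi_1*chi_4, chi_1> = (1/6)[1*(1)*conj(1) + 1*(exp(-I*pi/3))*conj(exp(I*pi/3)) + 1*(exp(-2*I*pi/3))*conj(exp(2*I*pi/3)) + 1*(-1)*conj(-1) + 1*(exp(2*I*pi/3))*conj(exp(-2*I*pi/3)) + 1*(exp(I*pi/3))*conj(exp(-I*pi/3))]
      = (1/6)[(1) + (exp(-2*I*pi/3)) + (exp(2*I*pi/3)) + (1) + (exp(-2*I*pi/3)) + (exp(2*I*pi/3))] = 0/6 = 0
  <chi_1*chi_4, chi_2> = (1/6)[1*(1)*conj(1) + 1*(exp(-I*pi/3))*conj(exp(2*I*pi/3)) + 1*(exp(-2*I*pi/3))*conj(exp(-2*I*pi/3)) + 1*(-1)*conj(1) + 1*(exp(2*I*pi/3))*conj(exp(2*I*pi/3)) + 1*(exp(I*pi/3))*conj(exp(-2*I*pi/3))]
      = (1/6)[(1) + (-1) + (1) + (-1) + (1) + (-1)] = 0/6 = 0
  <chi_1*chi_4, chi_3> = (1/6)[1*(1)*conj(1) + 1*(exp(-I*pi/3))*conj(-1) + 1*(exp(-2*I*pi/3))*conj(1) + 1*(-1)*conj(-1) + 1*(exp(2*I*pi/3))*conj(1) + 1*(exp(I*pi/3))*conj(-1)]
      = (1/6)[(1) + (-exp(-I*pi/3)) + (exp(-2*I*pi/3)) + (1) + (exp(2*I*pi/3)) + (-exp(I*pi/3))] = 0/6 = 0
  <chi_1*chi_4, chi_4> = (1/6)[1*(1)*conj(1) + 1*(exp(-I*pi/3))*conj(exp(-2*I*pi/3)) + 1*(exp(-2*I*pi/3))*conj(exp(2*I*pi/3)) + 1*(-1)*conj(1) + 1*(exp(2*I*pi/3))*conj(exp(-2*I*pi/3)) + 1*(exp(I*pi/3))*conj(exp(2*I*pi/3))]
      = (1/6)[(1) + (exp(I*pi/3)) + (exp(2*I*pi/3)) + (-1) + (exp(-2*I*pi/3)) + (exp(-I*pi/3))] = 0/6 = 0
  <chi_1*chi_4, chi_5> = (1/6)[1*(1)*conj(1) + 1*(exp(-I*pi/3))*conj(exp(-I*pi/3)) + 1*(exp(-2*I*pi/3))*conj(exp(-2*I*pi/3)) + 1*(-1)*conj(-1) + 1*(exp(2*I*pi/3))*conj(exp(2*I*pi/3)) + 1*(exp(I*pi/3))*conj(exp(I*pi/3))]
      = (1/6)[(1) + (1) + (1) + (1) + (1) + (1)] = 6/6 = 1
(Exp terms are combined using exp(i*s)*conj(exp(i*t)) = exp(i*(s-t)), and sums of them are collapsed using the identity that for every m > 1 the m distinct m-th roots of unity sum to 0, e.g. 1 + exp(2*I*pi/3) + exp(-2*I*pi/3) = 0.)
Hence the multiplicities are chi_5: 1. Dimension check: dim(chi_1)*dim(chi_4) = 1*1 = 1 and sum (mult * dim) = 1*1 = 1.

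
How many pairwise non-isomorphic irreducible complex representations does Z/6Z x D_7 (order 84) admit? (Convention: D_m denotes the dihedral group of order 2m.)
30

Proof sketch: The number of irreducible complex representations of a finite group equals its number of conjugacy classes. For a direct product, #classes(G x H) = #classes(G) * #classes(H). Z/6Z has 6 classes (abelian), D_7 has 5 classes, so 6 * 5 = 30, so Z/6Z x D_7 (order 84) has exactly 30 irreducible complex representations.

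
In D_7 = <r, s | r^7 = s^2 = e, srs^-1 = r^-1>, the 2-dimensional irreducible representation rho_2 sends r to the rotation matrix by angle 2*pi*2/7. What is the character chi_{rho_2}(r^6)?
chi_{rho_2}(r^6) = 2*cos(2*pi*2*6/7) = -2*cos(3*pi/7)

Reasoning: rho_2(r^6) is rotation by angle 2*pi*2*6/7, whose trace is 2*cos(2*pi*2*6/7) = -2*cos(3*pi/7).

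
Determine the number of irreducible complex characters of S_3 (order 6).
3

Details: The number of irreducible complex representations of a finite group equals its number of conjugacy classes. Conjugacy classes in S_3 correspond to cycle types, i.e. partitions of 3; there are p(3) = 3 of them, so S_3 (order 6) has exactly 3 irreducible complex representations.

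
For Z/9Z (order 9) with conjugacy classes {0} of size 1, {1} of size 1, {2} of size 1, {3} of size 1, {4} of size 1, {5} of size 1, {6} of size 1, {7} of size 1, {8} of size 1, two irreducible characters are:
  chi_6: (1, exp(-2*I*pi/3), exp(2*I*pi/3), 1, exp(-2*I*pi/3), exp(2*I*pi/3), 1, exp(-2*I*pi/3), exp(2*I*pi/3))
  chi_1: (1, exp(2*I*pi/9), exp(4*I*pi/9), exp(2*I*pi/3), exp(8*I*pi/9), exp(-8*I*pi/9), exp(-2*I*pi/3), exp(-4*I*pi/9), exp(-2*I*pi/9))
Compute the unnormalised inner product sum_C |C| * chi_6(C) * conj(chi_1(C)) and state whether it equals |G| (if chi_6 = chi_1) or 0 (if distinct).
Sum = 0; so <chi_6, chi_1> = 0 (distinct irreducibles are orthogonal).

Compute term by term over conjugacy classes (|C| * chi_6(C) * conj(chi_1(C))):
  1*(1)*conj(1) + 1*(exp(-2*I*pi/3))*conj(exp(2*I*pi/9)) + 1*(exp(2*I*pi/3))*conj(exp(4*I*pi/9)) + 1*(1)*conj(exp(2*I*pi/3)) + 1*(exp(-2*I*pi/3))*conj(exp(8*I*pi/9)) + 1*(exp(2*I*pi/3))*conj(exp(-8*I*pi/9)) + 1*(1)*conj(exp(-2*I*pi/3)) + 1*(exp(-2*I*pi/3))*conj(exp(-4*I*pi/9)) + 1*(exp(2*I*pi/3))*conj(exp(-2*I*pi/9))
  = (1) + (exp(-8*I*pi/9)) + (exp(2*I*pi/9)) + (exp(-2*I*pi/3)) + (exp(4*I*pi/9)) + (exp(-4*I*pi/9)) + (exp(2*I*pi/3)) + (exp(-2*I*pi/9)) + (exp(8*I*pi/9))
  = 0.
(Exp terms are combined using exp(i*s)*conj(exp(i*t)) = exp(i*(s-t)), and sums of them are collapsed using the identity that for every m > 1 the m distinct m-th roots of unity sum to 0, e.g. 1 + exp(2*I*pi/3) + exp(-2*I*pi/3) = 0.)
Dividing by |G| = 9 gives 0/9 = 0, matching the row-orthogonality relation <chi_6, chi_1> = [chi_6 = chi_1].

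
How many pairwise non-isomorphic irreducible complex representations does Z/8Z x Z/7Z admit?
56

Working: The number of irreducible complex representations of a finite group equals its number of conjugacy classes. Z/8Z x Z/7Z is abelian of order 56, so every element is its own conjugacy class: 56 classes, so Z/8Z x Z/7Z (order 56) has exactly 56 irreducible complex representations.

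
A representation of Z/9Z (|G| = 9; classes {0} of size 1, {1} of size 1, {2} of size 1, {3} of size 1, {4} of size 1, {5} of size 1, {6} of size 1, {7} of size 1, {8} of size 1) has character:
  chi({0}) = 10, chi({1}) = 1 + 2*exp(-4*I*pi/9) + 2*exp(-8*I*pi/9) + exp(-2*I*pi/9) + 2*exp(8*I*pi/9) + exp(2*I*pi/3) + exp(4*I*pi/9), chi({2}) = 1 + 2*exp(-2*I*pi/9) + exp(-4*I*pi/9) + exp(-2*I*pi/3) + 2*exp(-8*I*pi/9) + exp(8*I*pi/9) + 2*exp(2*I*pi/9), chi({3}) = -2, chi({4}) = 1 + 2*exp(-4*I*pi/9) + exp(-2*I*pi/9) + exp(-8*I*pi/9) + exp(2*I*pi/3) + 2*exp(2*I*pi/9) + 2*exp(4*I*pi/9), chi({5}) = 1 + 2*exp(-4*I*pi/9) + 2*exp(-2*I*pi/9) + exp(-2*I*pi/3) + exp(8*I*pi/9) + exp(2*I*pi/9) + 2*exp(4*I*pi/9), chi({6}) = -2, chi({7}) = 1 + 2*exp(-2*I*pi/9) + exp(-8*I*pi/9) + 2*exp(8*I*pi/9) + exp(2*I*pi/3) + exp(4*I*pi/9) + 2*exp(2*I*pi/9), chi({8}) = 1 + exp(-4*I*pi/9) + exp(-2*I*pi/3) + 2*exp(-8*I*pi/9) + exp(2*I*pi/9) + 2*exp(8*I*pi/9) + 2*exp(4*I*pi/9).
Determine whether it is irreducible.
Not irreducible (reducible): <chi, chi> = 16 > 1.

Why: <chi, chi> = (1/|G|) sum_C |C| * |chi(C)|^2 = (1/9)[1*|10|^2 + 1*|1 + 2*exp(-4*I*pi/9) + 2*exp(-8*I*pi/9) + exp(-2*I*pi/9) + 2*exp(8*I*pi/9) + exp(2*I*pi/3) + exp(4*I*pi/9)|^2 + 1*|1 + 2*exp(-2*I*pi/9) + exp(-4*I*pi/9) + exp(-2*I*pi/3) + 2*exp(-8*I*pi/9) + exp(8*I*pi/9) + 2*exp(2*I*pi/9)|^2 + 1*|-2|^2 + 1*|1 + 2*exp(-4*I*pi/9) + exp(-2*I*pi/9) + exp(-8*I*pi/9) + exp(2*I*pi/3) + 2*exp(2*I*pi/9) + 2*exp(4*I*pi/9)|^2 + 1*|1 + 2*exp(-4*I*pi/9) + 2*exp(-2*I*pi/9) + exp(-2*I*pi/3) + exp(8*I*pi/9) + exp(2*I*pi/9) + 2*exp(4*I*pi/9)|^2 + 1*|-2|^2 + 1*|1 + 2*exp(-2*I*pi/9) + exp(-8*I*pi/9) + 2*exp(8*I*pi/9) + exp(2*I*pi/3) + exp(4*I*pi/9) + 2*exp(2*I*pi/9)|^2 + 1*|1 + exp(-4*I*pi/9) + exp(-2*I*pi/3) + 2*exp(-8*I*pi/9) + exp(2*I*pi/9) + 2*exp(8*I*pi/9) + 2*exp(4*I*pi/9)|^2]
  = (1/9)[(100) + (16 + 11*exp(-4*I*pi/9) + 10*exp(-2*I*pi/3) + 10*exp(-2*I*pi/9) + 11*exp(-8*I*pi/9) + 11*exp(8*I*pi/9) + 10*exp(2*I*pi/9) + 10*exp(2*I*pi/3) + 11*exp(4*I*pi/9)) + (16 + 10*exp(-4*I*pi/9) + 10*exp(-2*I*pi/3) + 11*exp(-2*I*pi/9) + 11*exp(-8*I*pi/9) + 11*exp(8*I*pi/9) + 11*exp(2*I*pi/9) + 10*exp(2*I*pi/3) + 10*exp(4*I*pi/9)) + (4) + (16 + 11*exp(-4*I*pi/9) + 10*exp(-2*I*pi/3) + 11*exp(-2*I*pi/9) + 10*exp(-8*I*pi/9) + 10*exp(8*I*pi/9) + 11*exp(2*I*pi/9) + 10*exp(2*I*pi/3) + 11*exp(4*I*pi/9)) + (16 + 11*exp(-4*I*pi/9) + 10*exp(-2*I*pi/3) + 11*exp(-2*I*pi/9) + 10*exp(-8*I*pi/9) + 10*exp(8*I*pi/9) + 11*exp(2*I*pi/9) + 10*exp(2*I*pi/3) + 11*exp(4*I*pi/9)) + (4) + (16 + 10*exp(-4*I*pi/9) + 10*exp(-2*I*pi/3) + 11*exp(-2*I*pi/9) + 11*exp(-8*I*pi/9) + 11*exp(8*I*pi/9) + 11*exp(2*I*pi/9) + 10*exp(2*I*pi/3) + 10*exp(4*I*pi/9)) + (16 + 11*exp(-4*I*pi/9) + 10*exp(-2*I*pi/3) + 10*exp(-2*I*pi/9) + 11*exp(-8*I*pi/9) + 11*exp(8*I*pi/9) + 10*exp(2*I*pi/9) + 10*exp(2*I*pi/3) + 11*exp(4*I*pi/9))] = 144/9 = 16.
(Exp terms are combined using exp(i*s)*conj(exp(i*t)) = exp(i*(s-t)), and sums of them are collapsed using the identity that for every m > 1 the m distinct m-th roots of unity sum to 0, e.g. 1 + exp(2*I*pi/3) + exp(-2*I*pi/3) = 0.)
A character is irreducible iff <chi, chi> = 1, so this representation is reducible.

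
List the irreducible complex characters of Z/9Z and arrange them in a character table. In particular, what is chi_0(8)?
Character table of Z/9Z (irreps indexed chi_0,...,chi_8 with chi_k(m) = zeta_9^(k*m), zeta_9 = exp(2*pi*i/9)):
  irrep \ class  {0} (size 1)  {1} (size 1)    {2} (size 1)    {3} (size 1)    {4} (size 1)    {5} (size 1)    {6} (size 1)    {7} (size 1)    {8} (size 1)  
  chi_0          1             1               1               1               1               1               1               1               1             
  chi_1          1             exp(2*I*pi/9)   exp(4*I*pi/9)   exp(2*I*pi/3)   exp(8*I*pi/9)   exp(-8*I*pi/9)  exp(-2*I*pi/3)  exp(-4*I*pi/9)  exp(-2*I*pi/9)
  chi_2          1             exp(4*I*pi/9)   exp(8*I*pi/9)   exp(-2*I*pi/3)  exp(-2*I*pi/9)  exp(2*I*pi/9)   exp(2*I*pi/3)   exp(-8*I*pi/9)  exp(-4*I*pi/9)
  chi_3          1             exp(2*I*pi/3)   exp(-2*I*pi/3)  1               exp(2*I*pi/3)   exp(-2*I*pi/3)  1               exp(2*I*pi/3)   exp(-2*I*pi/3)
  chi_4          1             exp(8*I*pi/9)   exp(-2*I*pi/9)  exp(2*I*pi/3)   exp(-4*I*pi/9)  exp(4*I*pi/9)   exp(-2*I*pi/3)  exp(2*I*pi/9)   exp(-8*I*pi/9)
  chi_5          1             exp(-8*I*pi/9)  exp(2*I*pi/9)   exp(-2*I*pi/3)  exp(4*I*pi/9)   exp(-4*I*pi/9)  exp(2*I*pi/3)   exp(-2*I*pi/9)  exp(8*I*pi/9) 
  chi_6          1             exp(-2*I*pi/3)  exp(2*I*pi/3)   1               exp(-2*I*pi/3)  exp(2*I*pi/3)   1               exp(-2*I*pi/3)  exp(2*I*pi/3) 
  chi_7          1             exp(-4*I*pi/9)  exp(-8*I*pi/9)  exp(2*I*pi/3)   exp(2*I*pi/9)   exp(-2*I*pi/9)  exp(-2*I*pi/3)  exp(8*I*pi/9)   exp(4*I*pi/9) 
  chi_8          1             exp(-2*I*pi/9)  exp(-4*I*pi/9)  exp(-2*I*pi/3)  exp(-8*I*pi/9)  exp(8*I*pi/9)   exp(2*I*pi/3)   exp(4*I*pi/9)   exp(2*I*pi/9) 

Spot check: chi_0(8) = zeta_9^(0*8) = zeta_9^0 = 1.

Reasoning: Z/9Z is abelian, so all 9 irreducible complex representations are 1-dimensional. They are given by chi_k(m) = zeta_9^(k*m) for k = 0,...,8. Row orthogonality: sum_m chi_k(m) conj(chi_l(m)) = 9 * [k = l].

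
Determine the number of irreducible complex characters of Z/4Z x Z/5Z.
20

Proof sketch: The number of irreducible complex representations of a finite group equals its number of conjugacy classes. Z/4Z x Z/5Z is abelian of order 20, so every element is its own conjugacy class: 20 classes, so Z/4Z x Z/5Z (order 20) has exactly 20 irreducible complex representations.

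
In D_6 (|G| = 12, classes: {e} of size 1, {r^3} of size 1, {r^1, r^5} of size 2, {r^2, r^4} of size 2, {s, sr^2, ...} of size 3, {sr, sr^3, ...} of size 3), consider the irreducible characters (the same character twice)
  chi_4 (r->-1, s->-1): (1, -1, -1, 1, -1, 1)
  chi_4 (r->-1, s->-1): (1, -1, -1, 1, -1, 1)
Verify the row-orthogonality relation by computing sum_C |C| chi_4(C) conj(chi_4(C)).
Sum = 12 = |G| = 12; so <chi_4, chi_4> = 1 (norm-1 confirms irreducibility).

Explanation: Compute term by term over conjugacy classes (|C| * chi_4(C) * conj(chi_4(C))):
  1*(1)*conj(1) + 1*(-1)*conj(-1) + 2*(-1)*conj(-1) + 2*(1)*conj(1) + 3*(-1)*conj(-1) + 3*(1)*conj(1)
  = (1) + (1) + (2) + (2) + (3) + (3)
  = 12.
Dividing by |G| = 12 gives 12/12 = 1, matching the row-orthogonality relation <chi_4, chi_4> = [chi_4 = chi_4].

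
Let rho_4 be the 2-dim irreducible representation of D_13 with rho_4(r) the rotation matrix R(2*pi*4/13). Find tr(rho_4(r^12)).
chi_{rho_4}(r^12) = 2*cos(2*pi*4*12/13) = -2*cos(5*pi/13)

Solution. rho_4(r^12) is rotation by angle 2*pi*4*12/13, whose trace is 2*cos(2*pi*4*12/13) = -2*cos(5*pi/13).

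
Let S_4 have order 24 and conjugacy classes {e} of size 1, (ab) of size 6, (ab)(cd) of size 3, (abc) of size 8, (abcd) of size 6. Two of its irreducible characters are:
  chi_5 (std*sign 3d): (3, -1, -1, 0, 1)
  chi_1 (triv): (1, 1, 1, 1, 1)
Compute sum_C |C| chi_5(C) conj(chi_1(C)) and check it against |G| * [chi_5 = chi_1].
Sum = 0; so <chi_5, chi_1> = 0 (distinct irreducibles are orthogonal).

Working: Compute term by term over conjugacy classes (|C| * chi_5(C) * conj(chi_1(C))):
  1*(3)*conj(1) + 6*(-1)*conj(1) + 3*(-1)*conj(1) + 8*(0)*conj(1) + 6*(1)*conj(1)
  = (3) + (-6) + (-3) + (0) + (6)
  = 0.
Dividing by |G| = 24 gives 0/24 = 0, matching the row-orthogonality relation <chi_5, chi_1> = [chi_5 = chi_1].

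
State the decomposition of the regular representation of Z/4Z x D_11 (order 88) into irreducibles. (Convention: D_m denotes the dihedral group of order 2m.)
Each irreducible V_i of dimension d_i appears with multiplicity d_i, i.e. rho_reg = (direct sum over all irreducibles V_i) d_i V_i. The irreducible dimensions for Z/4Z x D_11 are 1, 1, 1, 1, 1, 1, 1, 1, 2, 2, 2, 2, 2, 2, 2, 2, 2, 2, 2, 2, 2, 2, 2, 2, 2, 2, 2, 2: 8 irreducibles of dimension 1, each with multiplicity 1; 20 irreducibles of dimension 2, each with multiplicity 2. Total dimension 8*1*1 + 20*2*2 = 88 = |G|.

Derivation: General theorem: in the regular representation of a finite group G, each irreducible appears with multiplicity equal to its dimension. Check: dim(rho_reg) = sum d_i^2 = 1 + 1 + 1 + 1 + 1 + 1 + 1 + 1 + 4 + 4 + 4 + 4 + 4 + 4 + 4 + 4 + 4 + 4 + 4 + 4 + 4 + 4 + 4 + 4 + 4 + 4 + 4 + 4 = 88 = |G|.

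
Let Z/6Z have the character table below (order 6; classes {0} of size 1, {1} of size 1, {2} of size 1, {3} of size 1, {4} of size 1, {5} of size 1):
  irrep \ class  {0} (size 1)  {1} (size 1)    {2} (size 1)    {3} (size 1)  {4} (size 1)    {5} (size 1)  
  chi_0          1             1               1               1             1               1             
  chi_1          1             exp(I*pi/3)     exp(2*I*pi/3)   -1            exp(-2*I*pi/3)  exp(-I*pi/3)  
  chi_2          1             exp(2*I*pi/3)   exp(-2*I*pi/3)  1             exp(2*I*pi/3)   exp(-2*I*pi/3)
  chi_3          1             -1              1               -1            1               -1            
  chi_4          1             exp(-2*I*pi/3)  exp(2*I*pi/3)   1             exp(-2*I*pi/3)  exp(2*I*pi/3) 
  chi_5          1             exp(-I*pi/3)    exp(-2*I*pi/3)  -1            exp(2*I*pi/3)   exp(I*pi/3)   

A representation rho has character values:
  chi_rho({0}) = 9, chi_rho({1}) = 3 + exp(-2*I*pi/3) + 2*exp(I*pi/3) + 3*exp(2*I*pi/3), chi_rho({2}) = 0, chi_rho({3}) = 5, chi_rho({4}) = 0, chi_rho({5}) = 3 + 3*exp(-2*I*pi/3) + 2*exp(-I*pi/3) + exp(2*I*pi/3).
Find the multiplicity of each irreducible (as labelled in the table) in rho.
Multiplicities: chi_0: 3, chi_1: 2, chi_2: 3, chi_3: 0, chi_4: 1, chi_5: 0.

Why: Use <chi_rho, chi> = (1/|G|) sum_C |C| * chi_rho(C) * conj(chi(C)) with |G| = 6 for each irreducible chi in the table:
  <chi_rho, chi_0> = (1/6)[1*(9)*conj(1) + 1*(3 + exp(-2*I*pi/3) + 2*exp(I*pi/3) + 3*exp(2*I*pi/3))*conj(1) + 1*(0)*conj(1) + 1*(5)*conj(1) + 1*(0)*conj(1) + 1*(3 + 3*exp(-2*I*pi/3) + 2*exp(-I*pi/3) + exp(2*I*pi/3))*conj(1)]
      = (1/6)[(9) + (3 + exp(-2*I*pi/3) + 2*exp(I*pi/3) + 3*exp(2*I*pi/3)) + (0) + (5) + (0) + (3 + 3*exp(-2*I*pi/3) + 2*exp(-I*pi/3) + exp(2*I*pi/3))] = 18/6 = 3
  <chi_rho, chi_1> = (1/6)[1*(9)*conj(1) + 1*(3 + exp(-2*I*pi/3) + 2*exp(I*pi/3) + 3*exp(2*I*pi/3))*conj(exp(I*pi/3)) + 1*(0)*conj(exp(2*I*pi/3)) + 1*(5)*conj(-1) + 1*(0)*conj(exp(-2*I*pi/3)) + 1*(3 + 3*exp(-2*I*pi/3) + 2*exp(-I*pi/3) + exp(2*I*pi/3))*conj(exp(-I*pi/3))]
      = (1/6)[(9) + (4) + (0) + (-5) + (0) + (4)] = 12/6 = 2
  <chi_rho, chi_2> = (1/6)[1*(9)*conj(1) + 1*(3 + exp(-2*I*pi/3) + 2*exp(I*pi/3) + 3*exp(2*I*pi/3))*conj(exp(2*I*pi/3)) + 1*(0)*conj(exp(-2*I*pi/3)) + 1*(5)*conj(1) + 1*(0)*conj(exp(2*I*pi/3)) + 1*(3 + 3*exp(-2*I*pi/3) + 2*exp(-I*pi/3) + exp(2*I*pi/3))*conj(exp(-2*I*pi/3))]
      = (1/6)[(9) + (3 + 3*exp(-2*I*pi/3) + 2*exp(-I*pi/3) + exp(2*I*pi/3)) + (0) + (5) + (0) + (3 + exp(-2*I*pi/3) + 2*exp(I*pi/3) + 3*exp(2*I*pi/3))] = 18/6 = 3
  <chi_rho, chi_3> = (1/6)[1*(9)*conj(1) + 1*(3 + exp(-2*I*pi/3) + 2*exp(I*pi/3) + 3*exp(2*I*pi/3))*conj(-1) + 1*(0)*conj(1) + 1*(5)*conj(-1) + 1*(0)*conj(1) + 1*(3 + 3*exp(-2*I*pi/3) + 2*exp(-I*pi/3) + exp(2*I*pi/3))*conj(-1)]
      = (1/6)[(9) + (-3 - 3*exp(2*I*pi/3) - 2*exp(I*pi/3) - exp(-2*I*pi/3)) + (0) + (-5) + (0) + (-3 - exp(2*I*pi/3) - 2*exp(-I*pi/3) - 3*exp(-2*I*pi/3))] = 0/6 = 0
  <chi_rho, chi_4> = (1/6)[1*(9)*conj(1) + 1*(3 + exp(-2*I*pi/3) + 2*exp(I*pi/3) + 3*exp(2*I*pi/3))*conj(exp(-2*I*pi/3)) + 1*(0)*conj(exp(2*I*pi/3)) + 1*(5)*conj(1) + 1*(0)*conj(exp(-2*I*pi/3)) + 1*(3 + 3*exp(-2*I*pi/3) + 2*exp(-I*pi/3) + exp(2*I*pi/3))*conj(exp(2*I*pi/3))]
      = (1/6)[(9) + (-4) + (0) + (5) + (0) + (-4)] = 6/6 = 1
  <chi_rho, chi_5> = (1/6)[1*(9)*conj(1) + 1*(3 + exp(-2*I*pi/3) + 2*exp(I*pi/3) + 3*exp(2*I*pi/3))*conj(exp(-I*pi/3)) + 1*(0)*conj(exp(-2*I*pi/3)) + 1*(5)*conj(-1) + 1*(0)*conj(exp(2*I*pi/3)) + 1*(3 + 3*exp(-2*I*pi/3) + 2*exp(-I*pi/3) + exp(2*I*pi/3))*conj(exp(I*pi/3))]
      = (1/6)[(9) + (-3 + exp(-I*pi/3) + 2*exp(2*I*pi/3) + 3*exp(I*pi/3)) + (0) + (-5) + (0) + (-3 + 3*exp(-I*pi/3) + 2*exp(-2*I*pi/3) + exp(I*pi/3))] = 0/6 = 0
(Exp terms are combined using exp(i*s)*conj(exp(i*t)) = exp(i*(s-t)), and sums of them are collapsed using the identity that for every m > 1 the m distinct m-th roots of unity sum to 0, e.g. 1 + exp(2*I*pi/3) + exp(-2*I*pi/3) = 0.)
Dimension check: dim(rho) = sum (mult * dim) = 3*1 + 2*1 + 3*1 + 0*1 + 1*1 + 0*1 = 9 = chi_rho(e) = 9.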